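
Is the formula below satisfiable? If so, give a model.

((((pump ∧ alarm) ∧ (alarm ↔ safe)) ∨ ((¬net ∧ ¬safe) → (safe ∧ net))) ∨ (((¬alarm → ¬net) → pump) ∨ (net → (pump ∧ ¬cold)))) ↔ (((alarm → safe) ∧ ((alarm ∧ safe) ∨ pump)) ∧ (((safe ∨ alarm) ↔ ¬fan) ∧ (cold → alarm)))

cold = True, alarm = True, net = False, safe = True, pump = False, fan = False

  ((((pump ∧ alarm) ∧ (alarm ↔ safe)) ∨ ((¬net ∧ ¬safe) → (safe ∧ net))) ∨ (((¬alarm → ¬net) → pump) ∨ (net → (pump ∧ ¬cold)))) ↔ (((alarm → safe) ∧ ((alarm ∧ safe) ∨ pump)) ∧ (((safe ∨ alarm) ↔ ¬fan) ∧ (cold → alarm))) = True
    (((pump ∧ alarm) ∧ (alarm ↔ safe)) ∨ ((¬net ∧ ¬safe) → (safe ∧ net))) ∨ (((¬alarm → ¬net) → pump) ∨ (net → (pump ∧ ¬cold))) = True
      ((pump ∧ alarm) ∧ (alarm ↔ safe)) ∨ ((¬net ∧ ¬safe) → (safe ∧ net)) = True
        (pump ∧ alarm) ∧ (alarm ↔ safe) = False
          pump ∧ alarm = False
          alarm ↔ safe = True
        (¬net ∧ ¬safe) → (safe ∧ net) = True
          ¬net ∧ ¬safe = False
            ¬net = True
            ¬safe = False
          safe ∧ net = False
      ((¬alarm → ¬net) → pump) ∨ (net → (pump ∧ ¬cold)) = True
        (¬alarm → ¬net) → pump = False
          ¬alarm → ¬net = True
            ¬alarm = False
            ¬net = True
        net → (pump ∧ ¬cold) = True
          pump ∧ ¬cold = False
            ¬cold = False
    ((alarm → safe) ∧ ((alarm ∧ safe) ∨ pump)) ∧ (((safe ∨ alarm) ↔ ¬fan) ∧ (cold → alarm)) = True
      (alarm → safe) ∧ ((alarm ∧ safe) ∨ pump) = True
        alarm → safe = True
        (alarm ∧ safe) ∨ pump = True
          alarm ∧ safe = True
      ((safe ∨ alarm) ↔ ¬fan) ∧ (cold → alarm) = True
        (safe ∨ alarm) ↔ ¬fan = True
          safe ∨ alarm = True
          ¬fan = True
        cold → alarm = True
The formula evaluates to True.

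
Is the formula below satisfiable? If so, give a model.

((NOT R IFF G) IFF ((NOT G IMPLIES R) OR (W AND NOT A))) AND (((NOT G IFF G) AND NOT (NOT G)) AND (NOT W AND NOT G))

The conjunct NOT G IFF G is unsatisfiable on its own:
  G=F: evaluates to False.
  G=T: evaluates to False.
So the whole conjunction is unsatisfiable.

Unsatisfiable — no assignment works.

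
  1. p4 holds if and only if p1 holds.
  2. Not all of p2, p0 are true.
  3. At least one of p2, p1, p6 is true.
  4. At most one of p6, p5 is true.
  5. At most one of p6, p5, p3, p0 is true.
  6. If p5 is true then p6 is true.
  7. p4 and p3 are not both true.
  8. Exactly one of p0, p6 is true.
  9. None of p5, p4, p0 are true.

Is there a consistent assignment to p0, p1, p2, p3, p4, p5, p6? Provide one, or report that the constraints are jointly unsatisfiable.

p0=F, p1=F, p2=F, p3=F, p4=F, p5=F, p6=T

  (1) p4=F, p1=F — same ✓
  (2) {p2, p0}: 0/2 true — not all ✓
  (3) {p2, p1, p6}: 1 true — at least one ✓
  (4) {p6, p5}: 1 true — at most one ✓
  (5) {p6, p5, p3, p0}: 1 true — at most one ✓
  (6) p5=F ⇒ p6: vacuous ✓
  (7) p4=F, p3=F — not both ✓
  (8) {p0, p6}: 1 true — exactly one ✓
  (9) {p5, p4, p0}: 0 true — none ✓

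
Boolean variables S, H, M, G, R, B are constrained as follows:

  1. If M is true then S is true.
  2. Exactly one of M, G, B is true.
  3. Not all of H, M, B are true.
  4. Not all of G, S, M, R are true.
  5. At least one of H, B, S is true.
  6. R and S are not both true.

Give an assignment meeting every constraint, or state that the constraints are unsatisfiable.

S = True, H = True, M = False, G = False, R = False, B = True

  (1) M=F ⇒ S: vacuous ✓
  (2) {M, G, B}: 1 true — exactly one ✓
  (3) {H, M, B}: 2/3 true — not all ✓
  (4) {G, S, M, R}: 1/4 true — not all ✓
  (5) {H, B, S}: 3 true — at least one ✓
  (6) R=F, S=T — not both ✓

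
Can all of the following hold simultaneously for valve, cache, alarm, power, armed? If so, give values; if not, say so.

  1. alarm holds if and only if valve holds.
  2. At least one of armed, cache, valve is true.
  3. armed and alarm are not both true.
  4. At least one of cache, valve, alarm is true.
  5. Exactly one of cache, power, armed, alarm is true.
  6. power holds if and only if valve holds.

valve = False, cache = True, alarm = False, power = False, armed = False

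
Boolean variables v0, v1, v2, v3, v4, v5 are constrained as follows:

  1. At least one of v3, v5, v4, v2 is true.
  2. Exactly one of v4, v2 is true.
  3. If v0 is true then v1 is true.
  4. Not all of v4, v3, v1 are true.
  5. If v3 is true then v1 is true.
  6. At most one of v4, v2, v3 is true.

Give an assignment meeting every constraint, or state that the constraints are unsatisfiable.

v0 = False; v1 = False; v2 = False; v3 = False; v4 = True; v5 = False

  (1) {v3, v5, v4, v2}: 1 true — at least one ✓
  (2) {v4, v2}: 1 true — exactly one ✓
  (3) v0=F ⇒ v1: vacuous ✓
  (4) {v4, v3, v1}: 1/3 true — not all ✓
  (5) v3=F ⇒ v1: vacuous ✓
  (6) {v4, v2, v3}: 1 true — at most one ✓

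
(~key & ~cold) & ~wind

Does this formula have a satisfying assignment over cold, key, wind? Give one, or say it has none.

cold: False; key: False; wind: False

  ~key & ~cold = True
    ~key = True
    ~cold = True
  ~wind = True
Both conjuncts True, so the formula holds.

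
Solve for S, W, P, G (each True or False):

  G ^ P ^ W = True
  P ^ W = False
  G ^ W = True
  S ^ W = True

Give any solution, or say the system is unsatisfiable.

S = True, W = False, P = False, G = True

G ^ P ^ W = T ^ F ^ F = True ✓
P ^ W = F ^ F = False ✓
G ^ W = T ^ F = True ✓
S ^ W = T ^ F = True ✓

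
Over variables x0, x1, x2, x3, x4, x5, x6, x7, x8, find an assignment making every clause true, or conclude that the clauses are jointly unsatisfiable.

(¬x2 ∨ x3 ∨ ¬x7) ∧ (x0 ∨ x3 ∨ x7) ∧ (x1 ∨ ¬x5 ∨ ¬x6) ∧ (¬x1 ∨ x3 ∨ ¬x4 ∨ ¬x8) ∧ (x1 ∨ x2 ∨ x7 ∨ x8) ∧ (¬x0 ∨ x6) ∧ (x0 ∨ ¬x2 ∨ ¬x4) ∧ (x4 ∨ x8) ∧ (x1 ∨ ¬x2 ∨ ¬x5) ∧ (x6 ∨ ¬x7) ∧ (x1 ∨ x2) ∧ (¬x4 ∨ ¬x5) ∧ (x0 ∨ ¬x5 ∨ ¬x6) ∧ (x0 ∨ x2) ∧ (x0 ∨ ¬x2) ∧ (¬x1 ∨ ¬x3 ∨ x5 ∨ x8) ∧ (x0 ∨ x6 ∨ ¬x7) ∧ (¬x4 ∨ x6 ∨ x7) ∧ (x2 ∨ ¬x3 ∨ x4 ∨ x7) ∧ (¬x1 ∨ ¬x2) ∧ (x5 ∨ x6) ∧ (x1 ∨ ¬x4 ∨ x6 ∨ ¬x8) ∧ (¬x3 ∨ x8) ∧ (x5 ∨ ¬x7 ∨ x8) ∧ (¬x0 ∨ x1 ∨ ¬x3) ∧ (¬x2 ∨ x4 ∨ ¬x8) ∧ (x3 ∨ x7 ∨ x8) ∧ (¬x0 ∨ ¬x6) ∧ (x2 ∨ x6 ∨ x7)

Case x0 = True:
  (¬x0 ∨ x6) forces x6 = True.
  Clause (¬x0 ∨ ¬x6) is falsified — contradiction.
Case x0 = False:
  (x0 ∨ x2) forces x2 = True.
  Clause (x0 ∨ ¬x2) is falsified — contradiction.
Both cases fail, so the formula is unsatisfiable.

No satisfying assignment exists.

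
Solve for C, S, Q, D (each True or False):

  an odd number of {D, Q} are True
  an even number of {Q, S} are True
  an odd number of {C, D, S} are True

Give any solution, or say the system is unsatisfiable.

C=F, S=F, Q=F, D=T

{D, Q}: 1 true → odd ✓
{Q, S}: 0 true → even ✓
{C, D, S}: 1 true → odd ✓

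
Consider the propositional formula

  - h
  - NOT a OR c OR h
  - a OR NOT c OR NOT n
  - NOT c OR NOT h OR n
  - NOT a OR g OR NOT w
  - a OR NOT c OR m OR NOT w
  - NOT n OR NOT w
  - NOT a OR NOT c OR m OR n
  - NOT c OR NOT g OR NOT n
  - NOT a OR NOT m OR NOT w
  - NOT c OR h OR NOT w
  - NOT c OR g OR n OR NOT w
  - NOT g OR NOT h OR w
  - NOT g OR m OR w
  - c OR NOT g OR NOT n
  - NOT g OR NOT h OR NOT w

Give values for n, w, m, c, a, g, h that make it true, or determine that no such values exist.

n = True, w = False, m = True, c = False, a = False, g = False, h = True

Unit clause (h) forces h = True.
Set n = True.
  then (NOT n OR NOT w) forces w = False.
  then (NOT g OR NOT h OR w) forces g = False.
Set m = True.
Set c = False.
Set a = False.
All clauses satisfied.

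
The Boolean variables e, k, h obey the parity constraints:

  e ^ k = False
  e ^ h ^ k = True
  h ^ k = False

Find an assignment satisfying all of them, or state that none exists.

e = True, k = True, h = True

e ^ k = T ^ T = False ✓
e ^ h ^ k = T ^ T ^ T = True ✓
h ^ k = T ^ T = False ✓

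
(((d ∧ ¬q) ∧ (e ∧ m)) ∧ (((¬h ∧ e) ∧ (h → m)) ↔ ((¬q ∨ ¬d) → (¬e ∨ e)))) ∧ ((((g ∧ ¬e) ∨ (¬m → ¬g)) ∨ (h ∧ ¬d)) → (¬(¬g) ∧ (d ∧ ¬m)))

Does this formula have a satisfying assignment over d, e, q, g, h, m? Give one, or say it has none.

No satisfying assignment exists.

Case m = True: the conjunct (((g ∧ ¬e) ∨ (¬m → ¬g)) ∨ (h ∧ ¬d)) → (¬(¬g) ∧ (d ∧ ¬m)) becomes (True ∨ (h ∧ ¬d)) → (¬(¬g) ∧ False) = False.
Case m = False: the conjunct m is False.
Both cases fail — unsatisfiable.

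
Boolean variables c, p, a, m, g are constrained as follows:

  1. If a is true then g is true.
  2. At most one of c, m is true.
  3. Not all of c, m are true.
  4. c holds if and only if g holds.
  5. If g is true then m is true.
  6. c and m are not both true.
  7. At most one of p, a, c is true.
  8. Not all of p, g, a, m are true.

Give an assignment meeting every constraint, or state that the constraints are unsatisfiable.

c = False, p = True, a = False, m = True, g = False

  (1) a=F ⇒ g: vacuous ✓
  (2) {c, m}: 1 true — at most one ✓
  (3) {c, m}: 1/2 true — not all ✓
  (4) c=F, g=F — same ✓
  (5) g=F ⇒ m: vacuous ✓
  (6) c=F, m=T — not both ✓
  (7) {p, a, c}: 1 true — at most one ✓
  (8) {p, g, a, m}: 2/4 true — not all ✓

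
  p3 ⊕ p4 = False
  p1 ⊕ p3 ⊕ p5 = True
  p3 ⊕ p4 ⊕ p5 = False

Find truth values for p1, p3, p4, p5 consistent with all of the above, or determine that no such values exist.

p1 = False, p3 = True, p4 = True, p5 = False

p3 ⊕ p4 = T ⊕ T = False ✓
p1 ⊕ p3 ⊕ p5 = F ⊕ T ⊕ F = True ✓
p3 ⊕ p4 ⊕ p5 = T ⊕ T ⊕ F = False ✓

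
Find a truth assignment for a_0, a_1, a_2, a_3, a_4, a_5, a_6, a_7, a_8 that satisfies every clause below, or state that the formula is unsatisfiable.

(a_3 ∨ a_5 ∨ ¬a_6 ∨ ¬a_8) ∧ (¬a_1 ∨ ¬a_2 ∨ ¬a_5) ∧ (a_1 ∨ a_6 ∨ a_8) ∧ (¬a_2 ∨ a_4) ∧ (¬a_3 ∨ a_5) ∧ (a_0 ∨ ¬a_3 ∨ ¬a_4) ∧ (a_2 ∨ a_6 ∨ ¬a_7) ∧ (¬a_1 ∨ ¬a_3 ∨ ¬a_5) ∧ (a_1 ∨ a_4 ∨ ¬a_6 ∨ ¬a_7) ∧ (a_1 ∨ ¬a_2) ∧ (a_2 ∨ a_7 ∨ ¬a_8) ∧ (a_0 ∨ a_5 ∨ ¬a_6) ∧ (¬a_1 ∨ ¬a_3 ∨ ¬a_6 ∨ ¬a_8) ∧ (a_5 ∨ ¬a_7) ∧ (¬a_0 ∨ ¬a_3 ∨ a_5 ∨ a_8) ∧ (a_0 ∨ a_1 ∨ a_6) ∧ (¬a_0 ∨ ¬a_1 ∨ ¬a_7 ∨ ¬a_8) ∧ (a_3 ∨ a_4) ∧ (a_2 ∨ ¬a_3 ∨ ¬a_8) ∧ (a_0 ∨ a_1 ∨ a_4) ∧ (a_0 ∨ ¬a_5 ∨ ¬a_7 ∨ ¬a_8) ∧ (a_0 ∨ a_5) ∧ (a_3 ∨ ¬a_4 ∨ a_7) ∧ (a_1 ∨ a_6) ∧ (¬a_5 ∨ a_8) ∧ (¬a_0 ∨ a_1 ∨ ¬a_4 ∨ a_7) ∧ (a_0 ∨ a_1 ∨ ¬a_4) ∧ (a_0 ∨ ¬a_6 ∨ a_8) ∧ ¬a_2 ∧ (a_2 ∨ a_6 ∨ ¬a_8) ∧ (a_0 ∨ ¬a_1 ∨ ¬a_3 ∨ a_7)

a_0 = True, a_1 = False, a_2 = False, a_3 = False, a_4 = True, a_5 = True, a_6 = True, a_7 = True, a_8 = True

Unit clause (¬a_2) forces a_2 = False.
Try a_0 = False:
  (a_0 ∨ a_5) forces a_5 = True.
  (¬a_5 ∨ a_8) forces a_8 = True.
  (a_2 ∨ a_7 ∨ ¬a_8) forces a_7 = True.
  clause (a_0 ∨ ¬a_5 ∨ ¬a_7 ∨ ¬a_8) is falsified — backtrack.
So a_0 = True.
Set a_1 = False.
  then (a_1 ∨ a_6) forces a_6 = True.
Set a_3 = False.
  then (a_3 ∨ a_4) forces a_4 = True.
  then (a_3 ∨ ¬a_4 ∨ a_7) forces a_7 = True.
  then (a_5 ∨ ¬a_7) forces a_5 = True.
  then (¬a_5 ∨ a_8) forces a_8 = True.
All clauses satisfied.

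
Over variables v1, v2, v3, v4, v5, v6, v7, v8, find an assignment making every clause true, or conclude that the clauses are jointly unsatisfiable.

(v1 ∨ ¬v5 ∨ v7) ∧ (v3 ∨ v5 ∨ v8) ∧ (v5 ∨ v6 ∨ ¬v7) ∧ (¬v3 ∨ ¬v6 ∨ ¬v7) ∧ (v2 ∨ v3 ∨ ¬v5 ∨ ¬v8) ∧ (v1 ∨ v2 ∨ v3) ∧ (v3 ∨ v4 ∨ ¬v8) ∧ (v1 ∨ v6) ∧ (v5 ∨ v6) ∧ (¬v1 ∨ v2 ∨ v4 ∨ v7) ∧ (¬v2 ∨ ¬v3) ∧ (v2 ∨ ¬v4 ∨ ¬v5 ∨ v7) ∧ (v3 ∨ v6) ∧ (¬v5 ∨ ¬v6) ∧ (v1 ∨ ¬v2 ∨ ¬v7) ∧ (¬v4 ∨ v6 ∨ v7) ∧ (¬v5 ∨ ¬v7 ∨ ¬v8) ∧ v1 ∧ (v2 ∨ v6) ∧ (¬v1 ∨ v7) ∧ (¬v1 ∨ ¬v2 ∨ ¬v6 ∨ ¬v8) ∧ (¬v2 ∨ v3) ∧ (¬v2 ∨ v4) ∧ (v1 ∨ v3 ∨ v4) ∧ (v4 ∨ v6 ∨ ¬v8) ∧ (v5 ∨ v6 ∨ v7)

Unit clause (v1) forces v1 = True.
In (¬v1 ∨ v7) only v7 is left, so v7 = True.
Try v2 = True:
  (¬v2 ∨ ¬v3) forces v3 = False.
  clause (¬v2 ∨ v3) is falsified — backtrack.
So v2 = False.
  then (v2 ∨ v6) forces v6 = True.
  then (¬v3 ∨ ¬v6 ∨ ¬v7) forces v3 = False.
  then (¬v5 ∨ ¬v6) forces v5 = False.
  then (v3 ∨ v5 ∨ v8) forces v8 = True.
  then (v3 ∨ v4 ∨ ¬v8) forces v4 = True.
All clauses satisfied.

v1: True, v2: False, v3: False, v4: True, v5: False, v6: True, v7: True, v8: True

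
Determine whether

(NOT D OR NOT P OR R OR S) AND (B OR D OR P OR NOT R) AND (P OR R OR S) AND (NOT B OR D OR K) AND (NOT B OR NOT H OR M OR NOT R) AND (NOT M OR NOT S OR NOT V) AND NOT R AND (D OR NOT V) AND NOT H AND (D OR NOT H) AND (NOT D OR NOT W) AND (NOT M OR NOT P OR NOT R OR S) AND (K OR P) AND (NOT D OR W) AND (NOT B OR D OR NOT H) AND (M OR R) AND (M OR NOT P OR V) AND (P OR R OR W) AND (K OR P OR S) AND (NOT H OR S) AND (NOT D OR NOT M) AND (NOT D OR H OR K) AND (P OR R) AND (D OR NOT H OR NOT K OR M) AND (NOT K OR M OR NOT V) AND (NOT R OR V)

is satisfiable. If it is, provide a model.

Unit clause (NOT R) forces R = False.
Unit clause (NOT H) forces H = False.
In (M OR R) only M is left, so M = True.
In (NOT D OR NOT M) only NOT D is left, so D = False.
In (P OR R) only P is left, so P = True.
In (D OR NOT V) only NOT V is left, so V = False.
Set S = True.
Set K = True.
Set W = True.
Set B = True.
All clauses satisfied.

S = True, K = True, H = False, W = True, V = False, P = True, B = True, D = False, R = False, M = True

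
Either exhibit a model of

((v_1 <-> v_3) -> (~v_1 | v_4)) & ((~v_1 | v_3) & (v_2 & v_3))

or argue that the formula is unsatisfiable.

v_1=F; v_2=T; v_3=T; v_4=F

  (v_1 <-> v_3) -> (~v_1 | v_4) = True
    v_1 <-> v_3 = False
    ~v_1 | v_4 = True
      ~v_1 = True
  (~v_1 | v_3) & (v_2 & v_3) = True
    ~v_1 | v_3 = True
      ~v_1 = True
    v_2 & v_3 = True
Both conjuncts True, so the formula holds.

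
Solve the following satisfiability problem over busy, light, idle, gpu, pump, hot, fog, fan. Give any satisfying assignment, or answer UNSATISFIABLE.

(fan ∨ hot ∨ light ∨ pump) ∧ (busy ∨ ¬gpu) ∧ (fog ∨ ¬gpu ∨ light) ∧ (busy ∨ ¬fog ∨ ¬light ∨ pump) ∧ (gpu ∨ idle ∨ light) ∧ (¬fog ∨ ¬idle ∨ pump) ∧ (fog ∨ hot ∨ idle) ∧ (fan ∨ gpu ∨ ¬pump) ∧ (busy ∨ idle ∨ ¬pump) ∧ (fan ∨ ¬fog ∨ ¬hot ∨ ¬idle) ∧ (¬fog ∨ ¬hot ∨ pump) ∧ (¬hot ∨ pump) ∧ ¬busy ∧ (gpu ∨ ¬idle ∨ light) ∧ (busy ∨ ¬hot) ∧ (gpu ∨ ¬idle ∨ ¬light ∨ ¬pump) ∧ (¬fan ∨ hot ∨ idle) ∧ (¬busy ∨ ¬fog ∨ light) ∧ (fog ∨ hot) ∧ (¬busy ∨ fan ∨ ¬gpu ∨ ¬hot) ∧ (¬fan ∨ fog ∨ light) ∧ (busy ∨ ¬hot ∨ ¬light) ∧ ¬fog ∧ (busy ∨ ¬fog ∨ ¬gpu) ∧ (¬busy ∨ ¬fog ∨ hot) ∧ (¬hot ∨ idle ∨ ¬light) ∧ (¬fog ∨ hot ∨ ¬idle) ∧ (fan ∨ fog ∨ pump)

Unsatisfiable

Case busy = True:
  Clause (¬busy) is falsified — contradiction.
Case busy = False:
  (busy ∨ ¬gpu) forces gpu = False.
  (busy ∨ ¬hot) forces hot = False.
  (fog ∨ hot) forces fog = True.
  Clause (¬fog) is falsified — contradiction.
Both cases fail, so the formula is unsatisfiable.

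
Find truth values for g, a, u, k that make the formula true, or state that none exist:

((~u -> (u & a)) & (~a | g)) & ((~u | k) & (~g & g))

No satisfying assignment exists.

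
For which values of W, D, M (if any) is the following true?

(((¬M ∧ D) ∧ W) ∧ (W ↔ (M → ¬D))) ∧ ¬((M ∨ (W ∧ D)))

No satisfying assignment exists.

Case M = True: the conjunct ¬M is False.
Case M = False: the formula simplifies to ((D ∧ W) ∧ W) ∧ ¬((W ∧ D)).
  W = True: simplifies to D ∧ ¬D.
    D = True: the conjunct ¬D is False.
    D = False: the conjunct D is False.
  W = False: the conjunct W is False.
Both cases fail — unsatisfiable.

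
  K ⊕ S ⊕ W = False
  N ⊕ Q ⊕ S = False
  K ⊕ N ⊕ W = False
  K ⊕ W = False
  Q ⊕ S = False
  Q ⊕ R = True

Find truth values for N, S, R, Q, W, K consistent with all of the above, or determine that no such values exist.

N = False, S = False, R = True, Q = False, W = False, K = False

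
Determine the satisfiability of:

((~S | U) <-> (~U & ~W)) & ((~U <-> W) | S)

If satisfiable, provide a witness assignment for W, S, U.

W = True, S = True, U = False

  (~S | U) <-> (~U & ~W) = True
    ~S | U = False
      ~S = False
    ~U & ~W = False
      ~U = True
      ~W = False
  (~U <-> W) | S = True
    ~U <-> W = True
      ~U = True
Both conjuncts True, so the formula holds.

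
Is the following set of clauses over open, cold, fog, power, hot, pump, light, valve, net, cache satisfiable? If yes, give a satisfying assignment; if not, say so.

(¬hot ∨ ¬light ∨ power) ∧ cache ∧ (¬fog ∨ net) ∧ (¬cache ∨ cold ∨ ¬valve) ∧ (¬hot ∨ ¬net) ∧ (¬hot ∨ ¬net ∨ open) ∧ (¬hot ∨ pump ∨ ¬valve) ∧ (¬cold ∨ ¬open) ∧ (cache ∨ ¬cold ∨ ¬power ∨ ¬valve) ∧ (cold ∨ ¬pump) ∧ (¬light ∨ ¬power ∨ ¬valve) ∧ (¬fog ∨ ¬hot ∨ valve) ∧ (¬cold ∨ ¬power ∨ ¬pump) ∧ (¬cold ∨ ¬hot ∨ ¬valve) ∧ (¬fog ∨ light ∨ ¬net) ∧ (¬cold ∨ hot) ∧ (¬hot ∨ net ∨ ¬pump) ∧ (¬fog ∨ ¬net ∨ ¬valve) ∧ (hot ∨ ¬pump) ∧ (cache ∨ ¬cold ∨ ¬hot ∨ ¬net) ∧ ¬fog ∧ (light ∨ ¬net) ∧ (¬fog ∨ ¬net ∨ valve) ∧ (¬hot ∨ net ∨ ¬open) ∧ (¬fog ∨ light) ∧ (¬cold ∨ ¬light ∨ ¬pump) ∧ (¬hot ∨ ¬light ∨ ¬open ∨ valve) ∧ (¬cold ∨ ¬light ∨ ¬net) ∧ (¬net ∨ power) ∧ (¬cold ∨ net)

Unit clause (cache) forces cache = True.
Unit clause (¬fog) forces fog = False.
Set open = True.
  then (¬cold ∨ ¬open) forces cold = False.
  then (cold ∨ ¬pump) forces pump = False.
  then (¬cache ∨ cold ∨ ¬valve) forces valve = False.
Set power = True.
Try hot = True:
  (¬hot ∨ ¬net) forces net = False.
  clause (¬hot ∨ net ∨ ¬open) is falsified — backtrack.
So hot = False.
Set light = True.
Set net = True.
All clauses satisfied.

open=T, cold=F, fog=F, power=T, hot=F, pump=F, light=T, valve=F, net=T, cache=T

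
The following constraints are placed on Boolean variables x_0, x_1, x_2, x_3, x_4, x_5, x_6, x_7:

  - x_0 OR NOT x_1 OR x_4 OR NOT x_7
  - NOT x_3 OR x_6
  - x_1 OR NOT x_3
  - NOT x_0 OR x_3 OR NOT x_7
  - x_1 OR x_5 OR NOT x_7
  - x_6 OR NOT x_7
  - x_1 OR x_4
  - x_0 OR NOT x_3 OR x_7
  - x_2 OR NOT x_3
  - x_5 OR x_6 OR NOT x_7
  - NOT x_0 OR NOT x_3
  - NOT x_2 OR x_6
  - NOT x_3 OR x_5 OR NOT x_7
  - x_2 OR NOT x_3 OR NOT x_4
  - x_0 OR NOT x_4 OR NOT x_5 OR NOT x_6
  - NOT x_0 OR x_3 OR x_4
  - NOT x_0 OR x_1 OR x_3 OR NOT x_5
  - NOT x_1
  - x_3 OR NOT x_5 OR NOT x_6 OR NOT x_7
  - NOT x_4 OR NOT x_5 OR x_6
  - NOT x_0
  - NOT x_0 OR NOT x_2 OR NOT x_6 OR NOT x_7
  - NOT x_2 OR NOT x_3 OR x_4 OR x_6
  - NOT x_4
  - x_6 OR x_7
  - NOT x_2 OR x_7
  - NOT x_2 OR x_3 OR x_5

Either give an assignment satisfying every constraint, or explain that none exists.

No satisfying assignment exists.

Case x_4 = True:
  Clause (NOT x_4) is falsified — contradiction.
Case x_4 = False:
  (x_1 OR x_4) forces x_1 = True.
  Clause (NOT x_1) is falsified — contradiction.
Both cases fail, so the formula is unsatisfiable.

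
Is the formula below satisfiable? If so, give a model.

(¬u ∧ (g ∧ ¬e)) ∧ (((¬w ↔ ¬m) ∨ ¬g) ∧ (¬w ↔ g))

e = False, g = True, w = False, u = False, m = False

  ¬u ∧ (g ∧ ¬e) = True
    ¬u = True
    g ∧ ¬e = True
      ¬e = True
  ((¬w ↔ ¬m) ∨ ¬g) ∧ (¬w ↔ g) = True
    (¬w ↔ ¬m) ∨ ¬g = True
      ¬w ↔ ¬m = True
        ¬w = True
        ¬m = True
      ¬g = False
    ¬w ↔ g = True
      ¬w = True
Both conjuncts True, so the formula holds.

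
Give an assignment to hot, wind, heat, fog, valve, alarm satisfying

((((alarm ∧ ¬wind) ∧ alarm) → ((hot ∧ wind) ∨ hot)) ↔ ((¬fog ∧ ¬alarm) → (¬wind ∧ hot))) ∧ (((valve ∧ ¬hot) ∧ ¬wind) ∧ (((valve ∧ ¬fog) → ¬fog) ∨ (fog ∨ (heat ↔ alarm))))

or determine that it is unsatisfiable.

hot=F; wind=F; heat=T; fog=T; valve=T; alarm=F

  (((alarm ∧ ¬wind) ∧ alarm) → ((hot ∧ wind) ∨ hot)) ↔ ((¬fog ∧ ¬alarm) → (¬wind ∧ hot)) = True
    ((alarm ∧ ¬wind) ∧ alarm) → ((hot ∧ wind) ∨ hot) = True
      (alarm ∧ ¬wind) ∧ alarm = False
        alarm ∧ ¬wind = False
          ¬wind = True
      (hot ∧ wind) ∨ hot = False
        hot ∧ wind = False
    (¬fog ∧ ¬alarm) → (¬wind ∧ hot) = True
      ¬fog ∧ ¬alarm = False
        ¬fog = False
        ¬alarm = True
      ¬wind ∧ hot = False
        ¬wind = True
  ((valve ∧ ¬hot) ∧ ¬wind) ∧ (((valve ∧ ¬fog) → ¬fog) ∨ (fog ∨ (heat ↔ alarm))) = True
    (valve ∧ ¬hot) ∧ ¬wind = True
      valve ∧ ¬hot = True
        ¬hot = True
      ¬wind = True
    ((valve ∧ ¬fog) → ¬fog) ∨ (fog ∨ (heat ↔ alarm)) = True
      (valve ∧ ¬fog) → ¬fog = True
        valve ∧ ¬fog = False
          ¬fog = False
        ¬fog = False
      fog ∨ (heat ↔ alarm) = True
        heat ↔ alarm = False
Both conjuncts True, so the formula holds.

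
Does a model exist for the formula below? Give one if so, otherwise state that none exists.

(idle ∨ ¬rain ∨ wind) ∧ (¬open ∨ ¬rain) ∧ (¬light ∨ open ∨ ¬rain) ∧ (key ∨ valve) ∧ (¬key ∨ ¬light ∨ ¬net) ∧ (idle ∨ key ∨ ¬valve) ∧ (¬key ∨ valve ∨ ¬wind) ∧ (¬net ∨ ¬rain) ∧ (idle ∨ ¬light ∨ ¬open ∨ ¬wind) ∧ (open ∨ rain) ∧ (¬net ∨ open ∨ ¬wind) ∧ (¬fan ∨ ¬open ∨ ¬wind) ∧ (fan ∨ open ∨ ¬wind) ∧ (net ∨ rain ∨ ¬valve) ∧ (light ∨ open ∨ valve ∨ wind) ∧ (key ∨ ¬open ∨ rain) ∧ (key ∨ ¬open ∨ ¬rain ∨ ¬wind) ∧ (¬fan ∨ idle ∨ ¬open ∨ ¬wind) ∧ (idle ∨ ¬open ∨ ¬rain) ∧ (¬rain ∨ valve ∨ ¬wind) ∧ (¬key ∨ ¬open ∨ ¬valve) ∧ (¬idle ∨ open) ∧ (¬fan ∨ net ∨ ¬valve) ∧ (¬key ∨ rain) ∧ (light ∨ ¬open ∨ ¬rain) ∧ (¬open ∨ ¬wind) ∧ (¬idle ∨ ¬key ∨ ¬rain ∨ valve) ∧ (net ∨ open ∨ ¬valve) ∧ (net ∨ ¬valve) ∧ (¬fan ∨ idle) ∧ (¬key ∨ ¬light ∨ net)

Case rain = True:
  (¬open ∨ ¬rain) forces open = False.
  (¬light ∨ open ∨ ¬rain) forces light = False.
  (¬net ∨ ¬rain) forces net = False.
  (¬idle ∨ open) forces idle = False.
  (idle ∨ ¬rain ∨ wind) forces wind = True.
  (fan ∨ open ∨ ¬wind) forces fan = True.
  Clause (¬fan ∨ idle) is falsified — contradiction.
Case rain = False:
  (open ∨ rain) forces open = True.
  (key ∨ ¬open ∨ rain) forces key = True.
  Clause (¬key ∨ rain) is falsified — contradiction.
Both cases fail, so the formula is unsatisfiable.

Unsatisfiable — no assignment works.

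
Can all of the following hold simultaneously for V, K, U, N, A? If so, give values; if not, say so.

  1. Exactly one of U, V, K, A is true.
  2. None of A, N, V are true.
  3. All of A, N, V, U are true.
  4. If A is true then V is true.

Case V = True:
  Constraint (2) is violated (V=T) — contradiction.
Case V = False:
  Constraint (3) is violated (V=F) — contradiction.
Both cases fail — unsatisfiable.

UNSATISFIABLE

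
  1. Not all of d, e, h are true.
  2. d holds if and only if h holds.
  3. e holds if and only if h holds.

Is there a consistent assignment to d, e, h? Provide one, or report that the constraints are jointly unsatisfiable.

d = False, e = False, h = False

  (1) {d, e, h}: 0/3 true — not all ✓
  (2) d=F, h=F — same ✓
  (3) e=F, h=F — same ✓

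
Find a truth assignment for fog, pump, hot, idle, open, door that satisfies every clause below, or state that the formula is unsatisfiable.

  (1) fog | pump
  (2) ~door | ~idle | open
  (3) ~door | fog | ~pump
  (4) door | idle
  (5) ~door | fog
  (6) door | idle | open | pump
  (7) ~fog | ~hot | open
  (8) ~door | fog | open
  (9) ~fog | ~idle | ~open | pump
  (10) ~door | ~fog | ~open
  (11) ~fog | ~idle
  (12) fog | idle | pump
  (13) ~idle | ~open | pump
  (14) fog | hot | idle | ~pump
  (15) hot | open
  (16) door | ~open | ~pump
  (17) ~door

fog: False, pump: True, hot: True, idle: True, open: False, door: False

Unit clause (~door) forces door = False.
In (door | idle) only idle is left, so idle = True.
In (~fog | ~idle) only ~fog is left, so fog = False.
In (fog | pump) only pump is left, so pump = True.
In (door | ~open | ~pump) only ~open is left, so open = False.
In (hot | open) only hot is left, so hot = True.
All clauses satisfied.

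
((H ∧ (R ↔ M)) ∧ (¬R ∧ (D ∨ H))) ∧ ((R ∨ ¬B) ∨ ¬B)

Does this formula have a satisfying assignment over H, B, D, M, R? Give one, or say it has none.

H = True, B = False, D = False, M = False, R = False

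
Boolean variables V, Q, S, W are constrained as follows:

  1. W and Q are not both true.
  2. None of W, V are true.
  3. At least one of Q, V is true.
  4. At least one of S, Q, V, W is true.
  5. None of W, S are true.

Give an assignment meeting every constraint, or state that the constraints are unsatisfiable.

V = False; Q = True; S = False; W = False

  (1) W=F, Q=T — not both ✓
  (2) {W, V}: 0 true — none ✓
  (3) {Q, V}: 1 true — at least one ✓
  (4) {S, Q, V, W}: 1 true — at least one ✓
  (5) {W, S}: 0 true — none ✓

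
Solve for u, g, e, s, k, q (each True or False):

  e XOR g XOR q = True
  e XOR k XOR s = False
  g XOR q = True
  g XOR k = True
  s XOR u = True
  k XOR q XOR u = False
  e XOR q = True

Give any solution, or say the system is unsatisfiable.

u = False; g = False; e = False; s = True; k = True; q = True

e XOR g XOR q = F XOR F XOR T = True ✓
e XOR k XOR s = F XOR T XOR T = False ✓
g XOR q = F XOR T = True ✓
g XOR k = F XOR T = True ✓
s XOR u = T XOR F = True ✓
k XOR q XOR u = T XOR T XOR F = False ✓
e XOR q = F XOR T = True ✓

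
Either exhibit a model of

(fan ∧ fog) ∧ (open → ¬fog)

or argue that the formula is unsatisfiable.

open=F; fan=T; fog=T

  fan ∧ fog = True
  open → ¬fog = True
    ¬fog = False
Both conjuncts True, so the formula holds.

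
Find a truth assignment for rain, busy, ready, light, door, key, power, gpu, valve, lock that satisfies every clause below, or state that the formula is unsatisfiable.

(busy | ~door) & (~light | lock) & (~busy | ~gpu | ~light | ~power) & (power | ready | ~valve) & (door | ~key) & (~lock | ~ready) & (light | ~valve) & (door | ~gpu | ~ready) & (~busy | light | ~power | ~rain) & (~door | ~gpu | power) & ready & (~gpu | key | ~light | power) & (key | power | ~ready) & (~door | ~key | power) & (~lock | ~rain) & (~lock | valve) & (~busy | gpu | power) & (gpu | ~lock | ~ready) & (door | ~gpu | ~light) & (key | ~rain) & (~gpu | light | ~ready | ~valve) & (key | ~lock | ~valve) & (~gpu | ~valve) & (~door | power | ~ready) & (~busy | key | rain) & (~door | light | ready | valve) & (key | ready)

Unit clause (ready) forces ready = True.
In (~lock | ~ready) only ~lock is left, so lock = False.
In (~light | lock) only ~light is left, so light = False.
In (light | ~valve) only ~valve is left, so valve = False.
Set rain = False.
Set busy = True.
  then (~busy | key | rain) forces key = True.
  then (door | ~key) forces door = True.
  then (~door | ~key | power) forces power = True.
Set gpu = True.
All clauses satisfied.

rain: False, busy: True, ready: True, light: False, door: True, key: True, power: True, gpu: True, valve: False, lock: False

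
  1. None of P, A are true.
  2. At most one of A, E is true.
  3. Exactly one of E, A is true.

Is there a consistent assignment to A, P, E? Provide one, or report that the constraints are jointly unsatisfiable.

A=F, P=F, E=T

  (1) {P, A}: 0 true — none ✓
  (2) {A, E}: 1 true — at most one ✓
  (3) {E, A}: 1 true — exactly one ✓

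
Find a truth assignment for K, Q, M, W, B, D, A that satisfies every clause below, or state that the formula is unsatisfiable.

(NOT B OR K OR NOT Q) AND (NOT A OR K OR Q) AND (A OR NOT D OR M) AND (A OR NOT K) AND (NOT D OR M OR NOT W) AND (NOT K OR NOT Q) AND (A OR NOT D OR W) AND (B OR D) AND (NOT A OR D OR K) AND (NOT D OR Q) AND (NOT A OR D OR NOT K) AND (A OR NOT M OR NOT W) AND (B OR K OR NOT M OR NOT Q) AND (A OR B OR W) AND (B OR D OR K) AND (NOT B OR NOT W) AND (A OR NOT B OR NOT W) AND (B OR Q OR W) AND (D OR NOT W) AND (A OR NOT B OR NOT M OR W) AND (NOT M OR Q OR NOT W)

Try K = True:
  (A OR NOT K) forces A = True.
  (NOT K OR NOT Q) forces Q = False.
  (NOT D OR Q) forces D = False.
  clause (NOT A OR D OR NOT K) is falsified — backtrack.
So K = False.
Set Q = True.
  then (NOT B OR K OR NOT Q) forces B = False.
  then (B OR D) forces D = True.
  then (B OR K OR NOT M OR NOT Q) forces M = False.
  then (A OR NOT D OR M) forces A = True.
  then (NOT D OR M OR NOT W) forces W = False.
All clauses satisfied.

K = False, Q = True, M = False, W = False, B = False, D = True, A = True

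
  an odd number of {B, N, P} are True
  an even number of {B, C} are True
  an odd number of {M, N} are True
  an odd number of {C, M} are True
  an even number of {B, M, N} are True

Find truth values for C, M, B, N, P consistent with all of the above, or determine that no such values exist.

C = True; M = False; B = True; N = True; P = True

{B, N, P}: 3 true → odd ✓
{B, C}: 2 true → even ✓
{M, N}: 1 true → odd ✓
{C, M}: 1 true → odd ✓
{B, M, N}: 2 true → even ✓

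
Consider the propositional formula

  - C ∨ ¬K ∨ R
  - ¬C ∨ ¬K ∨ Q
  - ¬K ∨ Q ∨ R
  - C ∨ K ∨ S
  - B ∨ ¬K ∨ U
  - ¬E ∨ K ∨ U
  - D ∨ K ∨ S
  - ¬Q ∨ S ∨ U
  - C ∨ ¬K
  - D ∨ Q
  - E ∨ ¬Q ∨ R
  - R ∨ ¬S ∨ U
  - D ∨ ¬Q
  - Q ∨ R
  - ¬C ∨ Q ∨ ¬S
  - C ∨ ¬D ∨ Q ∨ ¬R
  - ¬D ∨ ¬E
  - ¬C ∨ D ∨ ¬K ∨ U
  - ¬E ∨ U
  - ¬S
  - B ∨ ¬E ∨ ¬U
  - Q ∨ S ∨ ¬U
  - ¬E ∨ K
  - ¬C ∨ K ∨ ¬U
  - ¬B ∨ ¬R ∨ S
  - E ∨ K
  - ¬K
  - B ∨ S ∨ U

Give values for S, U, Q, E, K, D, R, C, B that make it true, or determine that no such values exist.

Case S = True:
  Clause (¬S) is falsified — contradiction.
Case S = False:
  (¬K) forces K = False.
  (C ∨ K ∨ S) forces C = True.
  (D ∨ K ∨ S) forces D = True.
  (¬D ∨ ¬E) forces E = False.
  Clause (E ∨ K) is falsified — contradiction.
Both cases fail, so the formula is unsatisfiable.

UNSATISFIABLE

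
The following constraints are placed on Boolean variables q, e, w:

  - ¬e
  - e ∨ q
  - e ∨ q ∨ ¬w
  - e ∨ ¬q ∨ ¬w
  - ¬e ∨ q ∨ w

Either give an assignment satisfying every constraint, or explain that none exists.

q = True, e = False, w = False

Unit clause (¬e) forces e = False.
In (e ∨ q) only q is left, so q = True.
In (e ∨ ¬q ∨ ¬w) only ¬w is left, so w = False.
Check each clause:
  (¬e): ¬e holds.
  (e ∨ q): q holds.
  (e ∨ q ∨ ¬w): q holds.
  (e ∨ ¬q ∨ ¬w): ¬w holds.
  (¬e ∨ q ∨ w): ¬e holds.
All clauses satisfied.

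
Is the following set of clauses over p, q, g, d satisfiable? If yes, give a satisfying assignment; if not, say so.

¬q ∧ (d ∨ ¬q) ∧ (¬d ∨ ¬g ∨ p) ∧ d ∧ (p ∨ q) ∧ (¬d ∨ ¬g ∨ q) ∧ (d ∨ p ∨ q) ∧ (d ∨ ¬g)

p: True, q: False, g: False, d: True

Unit clause (¬q) forces q = False.
Unit clause (d) forces d = True.
In (p ∨ q) only p is left, so p = True.
In (¬d ∨ ¬g ∨ q) only ¬g is left, so g = False.
Check each clause:
  (¬q): ¬q holds.
  (d ∨ ¬q): d holds.
  (¬d ∨ ¬g ∨ p): ¬g holds.
  (d): d holds.
  (p ∨ q): p holds.
  (¬d ∨ ¬g ∨ q): ¬g holds.
  (d ∨ p ∨ q): d holds.
  (d ∨ ¬g): d holds.
All clauses satisfied.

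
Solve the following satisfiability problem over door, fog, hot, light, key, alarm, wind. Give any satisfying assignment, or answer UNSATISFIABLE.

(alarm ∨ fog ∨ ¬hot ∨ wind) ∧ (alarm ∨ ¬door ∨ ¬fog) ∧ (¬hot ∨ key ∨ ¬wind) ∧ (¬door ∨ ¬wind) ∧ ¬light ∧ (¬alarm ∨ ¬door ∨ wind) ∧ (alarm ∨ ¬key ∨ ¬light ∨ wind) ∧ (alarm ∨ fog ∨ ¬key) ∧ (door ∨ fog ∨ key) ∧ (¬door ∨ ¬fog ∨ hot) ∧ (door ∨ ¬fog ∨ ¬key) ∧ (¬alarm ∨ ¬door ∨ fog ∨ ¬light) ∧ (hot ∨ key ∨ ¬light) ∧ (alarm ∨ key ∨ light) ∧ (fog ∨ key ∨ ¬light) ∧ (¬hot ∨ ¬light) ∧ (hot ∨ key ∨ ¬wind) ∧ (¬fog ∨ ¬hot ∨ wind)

Unit clause (¬light) forces light = False.
Set door = False.
Set fog = True.
  then (door ∨ ¬fog ∨ ¬key) forces key = False.
  then (alarm ∨ key ∨ light) forces alarm = True.
Try hot = True:
  (¬hot ∨ key ∨ ¬wind) forces wind = False.
  clause (¬fog ∨ ¬hot ∨ wind) is falsified — backtrack.
So hot = False.
  then (hot ∨ key ∨ ¬wind) forces wind = False.
All clauses satisfied.

door = False, fog = True, hot = False, light = False, key = False, alarm = True, wind = False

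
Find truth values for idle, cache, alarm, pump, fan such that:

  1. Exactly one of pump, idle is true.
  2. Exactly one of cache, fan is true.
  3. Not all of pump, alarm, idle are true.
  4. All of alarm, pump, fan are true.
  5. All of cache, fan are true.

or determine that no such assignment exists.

No satisfying assignment exists.

Case cache = True:
  (2) with cache=T forces fan = False.
  Constraint (4) is violated (fan=F) — contradiction.
Case cache = False:
  Constraint (5) is violated (cache=F) — contradiction.
Both cases fail — unsatisfiable.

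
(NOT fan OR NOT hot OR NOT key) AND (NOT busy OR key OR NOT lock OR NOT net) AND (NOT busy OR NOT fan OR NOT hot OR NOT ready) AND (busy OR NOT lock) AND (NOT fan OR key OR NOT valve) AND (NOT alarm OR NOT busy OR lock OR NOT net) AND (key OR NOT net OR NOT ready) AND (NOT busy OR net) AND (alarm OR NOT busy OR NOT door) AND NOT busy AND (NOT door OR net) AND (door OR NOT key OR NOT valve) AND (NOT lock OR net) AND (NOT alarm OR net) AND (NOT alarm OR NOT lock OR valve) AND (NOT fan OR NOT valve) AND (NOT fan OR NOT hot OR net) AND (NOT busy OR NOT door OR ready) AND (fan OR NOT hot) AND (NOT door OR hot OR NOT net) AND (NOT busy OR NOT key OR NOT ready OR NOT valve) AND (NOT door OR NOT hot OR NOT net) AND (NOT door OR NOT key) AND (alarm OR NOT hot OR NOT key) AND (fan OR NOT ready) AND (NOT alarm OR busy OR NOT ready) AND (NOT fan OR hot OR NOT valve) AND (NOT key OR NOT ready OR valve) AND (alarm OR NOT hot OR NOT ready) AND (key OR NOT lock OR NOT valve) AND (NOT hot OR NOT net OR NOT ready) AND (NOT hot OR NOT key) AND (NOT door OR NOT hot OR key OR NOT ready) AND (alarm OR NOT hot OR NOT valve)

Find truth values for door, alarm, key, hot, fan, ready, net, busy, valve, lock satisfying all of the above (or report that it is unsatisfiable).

door=F, alarm=T, key=F, hot=F, fan=T, ready=F, net=T, busy=F, valve=F, lock=F

Unit clause (NOT busy) forces busy = False.
In (busy OR NOT lock) only NOT lock is left, so lock = False.
Try door = True:
  (NOT door OR net) forces net = True.
  (NOT door OR hot OR NOT net) forces hot = True.
  clause (NOT door OR NOT hot OR NOT net) is falsified — backtrack.
So door = False.
Set alarm = True.
  then (NOT alarm OR net) forces net = True.
  then (NOT alarm OR busy OR NOT ready) forces ready = False.
Set key = False.
Set hot = False.
Set fan = True.
  then (NOT fan OR key OR NOT valve) forces valve = False.
All clauses satisfied.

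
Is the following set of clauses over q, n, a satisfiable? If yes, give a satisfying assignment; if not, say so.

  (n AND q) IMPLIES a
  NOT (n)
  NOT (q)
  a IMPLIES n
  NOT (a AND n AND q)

Unit clause (NOT q) forces q = False.
Unit clause (NOT n) forces n = False.
In (NOT a OR n) only NOT a is left, so a = False.
All clauses satisfied.

q = False; n = False; a = False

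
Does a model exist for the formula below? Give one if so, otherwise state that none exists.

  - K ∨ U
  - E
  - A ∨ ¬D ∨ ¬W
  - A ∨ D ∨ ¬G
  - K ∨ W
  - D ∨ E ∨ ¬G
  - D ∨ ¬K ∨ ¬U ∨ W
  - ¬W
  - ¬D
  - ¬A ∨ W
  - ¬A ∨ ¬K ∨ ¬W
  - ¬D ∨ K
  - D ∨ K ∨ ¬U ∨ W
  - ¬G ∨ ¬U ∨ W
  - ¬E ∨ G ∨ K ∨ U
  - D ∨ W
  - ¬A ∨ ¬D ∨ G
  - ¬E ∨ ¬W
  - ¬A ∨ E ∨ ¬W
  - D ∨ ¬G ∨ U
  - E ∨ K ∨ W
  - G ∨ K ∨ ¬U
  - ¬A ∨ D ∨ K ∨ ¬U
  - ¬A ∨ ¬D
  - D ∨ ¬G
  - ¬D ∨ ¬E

Unsatisfiable

Case D = True:
  Clause (¬D) is falsified — contradiction.
Case D = False:
  (E) forces E = True.
  (¬W) forces W = False.
  Clause (D ∨ W) is falsified — contradiction.
Both cases fail, so the formula is unsatisfiable.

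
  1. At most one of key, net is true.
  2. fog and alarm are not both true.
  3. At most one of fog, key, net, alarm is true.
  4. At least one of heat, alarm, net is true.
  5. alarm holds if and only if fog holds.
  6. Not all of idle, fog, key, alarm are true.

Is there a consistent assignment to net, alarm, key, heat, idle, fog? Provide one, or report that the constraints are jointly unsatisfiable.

net: False, alarm: False, key: False, heat: True, idle: False, fog: False

  (1) {key, net}: 0 true — at most one ✓
  (2) fog=F, alarm=F — not both ✓
  (3) {fog, key, net, alarm}: 0 true — at most one ✓
  (4) {heat, alarm, net}: 1 true — at least one ✓
  (5) alarm=F, fog=F — same ✓
  (6) {idle, fog, key, alarm}: 0/4 true — not all ✓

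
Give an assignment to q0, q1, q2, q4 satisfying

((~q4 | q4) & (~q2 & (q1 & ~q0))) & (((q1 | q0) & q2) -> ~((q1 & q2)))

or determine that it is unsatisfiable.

q0 = False, q1 = True, q2 = False, q4 = False

  (~q4 | q4) & (~q2 & (q1 & ~q0)) = True
    ~q4 | q4 = True
      ~q4 = True
    ~q2 & (q1 & ~q0) = True
      ~q2 = True
      q1 & ~q0 = True
        ~q0 = True
  ((q1 | q0) & q2) -> ~((q1 & q2)) = True
    (q1 | q0) & q2 = False
      q1 | q0 = True
    ~((q1 & q2)) = True
      q1 & q2 = False
Both conjuncts True, so the formula holds.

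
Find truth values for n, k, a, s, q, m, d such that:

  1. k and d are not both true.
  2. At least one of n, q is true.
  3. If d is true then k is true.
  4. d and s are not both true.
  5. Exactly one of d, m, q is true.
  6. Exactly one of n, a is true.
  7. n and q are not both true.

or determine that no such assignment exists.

n = True, k = False, a = False, s = True, q = False, m = True, d = False

  (1) k=F, d=F — not both ✓
  (2) {n, q}: 1 true — at least one ✓
  (3) d=F ⇒ k: vacuous ✓
  (4) d=F, s=T — not both ✓
  (5) {d, m, q}: 1 true — exactly one ✓
  (6) {n, a}: 1 true — exactly one ✓
  (7) n=T, q=F — not both ✓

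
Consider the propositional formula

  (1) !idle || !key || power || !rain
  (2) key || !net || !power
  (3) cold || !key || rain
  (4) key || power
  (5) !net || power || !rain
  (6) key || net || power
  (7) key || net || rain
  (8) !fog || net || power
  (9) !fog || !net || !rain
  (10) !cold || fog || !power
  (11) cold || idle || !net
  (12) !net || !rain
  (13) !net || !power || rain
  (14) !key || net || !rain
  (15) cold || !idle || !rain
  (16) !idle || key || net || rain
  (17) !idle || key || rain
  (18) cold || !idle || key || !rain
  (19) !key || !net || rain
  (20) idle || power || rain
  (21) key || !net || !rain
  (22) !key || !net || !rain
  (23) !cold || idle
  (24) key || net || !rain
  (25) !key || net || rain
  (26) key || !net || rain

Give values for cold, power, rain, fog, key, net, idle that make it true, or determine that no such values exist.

Case rain = True:
  (!net || !rain) forces net = False.
  (!key || net || !rain) forces key = False.
  Clause (key || net || !rain) is falsified — contradiction.
Case rain = False:
  If key = True:
    (cold || !key || rain) forces cold = True.
    (!key || !net || rain) forces net = False.
    clause (!key || net || rain) is falsified.
  If key = False:
    (key || power) forces power = True.
    (key || !net || !power) forces net = False.
    clause (key || net || rain) is falsified.
  Every sub-case reaches a contradiction.
Both cases fail, so the formula is unsatisfiable.

Unsatisfiable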